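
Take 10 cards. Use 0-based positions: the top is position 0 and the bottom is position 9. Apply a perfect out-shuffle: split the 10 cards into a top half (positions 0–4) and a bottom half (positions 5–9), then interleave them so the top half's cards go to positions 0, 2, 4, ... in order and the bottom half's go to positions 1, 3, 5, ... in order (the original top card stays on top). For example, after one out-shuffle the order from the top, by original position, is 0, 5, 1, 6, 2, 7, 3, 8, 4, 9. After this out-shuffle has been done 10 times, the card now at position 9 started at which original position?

9

Work backwards from position 9, undoing one out-shuffle at a time:
9 ← 9 ← 9 ← 9 ← 9 ← 9 ← 9 ← 9 ← 9 ← 9 ← 9
So the card now at position 9 started at position 9.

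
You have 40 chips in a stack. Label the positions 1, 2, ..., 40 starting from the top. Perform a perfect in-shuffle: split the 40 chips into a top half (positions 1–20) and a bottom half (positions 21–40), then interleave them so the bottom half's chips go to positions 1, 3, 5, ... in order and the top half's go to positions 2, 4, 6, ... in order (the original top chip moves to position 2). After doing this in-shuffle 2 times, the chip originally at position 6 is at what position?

Track the chip's position through each in-shuffle:
6 → 12 → 24

24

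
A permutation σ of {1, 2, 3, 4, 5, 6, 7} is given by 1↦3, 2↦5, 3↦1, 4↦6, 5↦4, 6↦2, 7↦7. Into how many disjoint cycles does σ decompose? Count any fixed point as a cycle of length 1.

3

Cycle decomposition: (1 3) (2 5 4 6) (7).
3 cycles.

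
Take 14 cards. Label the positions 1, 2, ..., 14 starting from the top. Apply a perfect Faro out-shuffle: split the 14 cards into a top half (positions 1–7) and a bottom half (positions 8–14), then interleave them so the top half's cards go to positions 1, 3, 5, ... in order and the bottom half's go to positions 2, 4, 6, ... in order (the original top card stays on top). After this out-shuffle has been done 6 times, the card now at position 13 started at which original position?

2

Work backwards from position 13, undoing one out-shuffle at a time:
13 ← 7 ← 4 ← 9 ← 5 ← 3 ← 2
So the card now at position 13 started at position 2.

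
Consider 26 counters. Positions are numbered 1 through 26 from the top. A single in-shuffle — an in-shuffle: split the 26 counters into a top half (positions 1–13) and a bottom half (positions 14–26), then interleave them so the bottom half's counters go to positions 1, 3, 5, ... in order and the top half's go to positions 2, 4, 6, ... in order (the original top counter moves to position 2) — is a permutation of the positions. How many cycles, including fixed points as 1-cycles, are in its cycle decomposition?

Trace each unvisited position around until it returns:
(1 2 4 8 16 5 ... len 18) (3 6 12 24 21 15) (9 18)
3 cycles in total.

3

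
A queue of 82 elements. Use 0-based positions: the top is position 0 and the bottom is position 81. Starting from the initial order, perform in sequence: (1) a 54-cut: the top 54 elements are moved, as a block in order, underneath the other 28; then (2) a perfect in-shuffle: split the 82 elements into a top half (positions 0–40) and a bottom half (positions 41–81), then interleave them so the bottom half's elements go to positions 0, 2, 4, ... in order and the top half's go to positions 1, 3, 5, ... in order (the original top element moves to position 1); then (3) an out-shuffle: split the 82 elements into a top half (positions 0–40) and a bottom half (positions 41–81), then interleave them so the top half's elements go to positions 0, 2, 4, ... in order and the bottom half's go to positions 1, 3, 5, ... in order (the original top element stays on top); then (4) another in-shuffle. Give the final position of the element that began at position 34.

Track the element from position 34 forward through each operation:
  after op 1 (cut 54): 34 → 62
  after op 2 (in-shuffle): 62 → 42
  after op 3 (out-shuffle): 42 → 3
  after op 4 (in-shuffle): 3 → 7

7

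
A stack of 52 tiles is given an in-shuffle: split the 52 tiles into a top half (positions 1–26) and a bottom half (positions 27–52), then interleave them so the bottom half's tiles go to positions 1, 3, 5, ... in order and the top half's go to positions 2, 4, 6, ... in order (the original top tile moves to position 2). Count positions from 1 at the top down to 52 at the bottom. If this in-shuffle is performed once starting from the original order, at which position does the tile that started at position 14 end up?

28

Track the tile's position through each in-shuffle:
14 → 28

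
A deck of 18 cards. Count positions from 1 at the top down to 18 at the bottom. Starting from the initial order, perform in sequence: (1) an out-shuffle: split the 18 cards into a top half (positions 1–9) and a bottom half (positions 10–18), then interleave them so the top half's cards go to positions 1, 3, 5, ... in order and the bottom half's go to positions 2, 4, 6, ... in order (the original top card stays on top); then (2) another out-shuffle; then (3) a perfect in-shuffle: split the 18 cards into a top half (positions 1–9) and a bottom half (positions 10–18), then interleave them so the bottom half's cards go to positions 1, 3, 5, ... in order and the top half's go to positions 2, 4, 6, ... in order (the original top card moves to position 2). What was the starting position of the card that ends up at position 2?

Undo the operations in reverse order, starting from position 2:
  undo op 3 (in-shuffle, from top half): 2 ← 1
  undo op 2 (out-shuffle, from top half): 1 ← 1
  undo op 1 (out-shuffle, from top half): 1 ← 1
So the card at position 2 came from original position 1.

1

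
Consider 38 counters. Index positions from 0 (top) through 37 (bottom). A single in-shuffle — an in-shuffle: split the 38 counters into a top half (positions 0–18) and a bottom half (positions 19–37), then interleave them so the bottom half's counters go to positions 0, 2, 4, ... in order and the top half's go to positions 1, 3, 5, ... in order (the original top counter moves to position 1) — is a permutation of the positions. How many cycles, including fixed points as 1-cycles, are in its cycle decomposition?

4

Trace each unvisited position around until it returns:
(0 1 3 7 15 31 ... len 12) (2 5 11 23 8 17 ... len 12) (6 13 27 16 33 28 ... len 12) (12 25)
4 cycles in total.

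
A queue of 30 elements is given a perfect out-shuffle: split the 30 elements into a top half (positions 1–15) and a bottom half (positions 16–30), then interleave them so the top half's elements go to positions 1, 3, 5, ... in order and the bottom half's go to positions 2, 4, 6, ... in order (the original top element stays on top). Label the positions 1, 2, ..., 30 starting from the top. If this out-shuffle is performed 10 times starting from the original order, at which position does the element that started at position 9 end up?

Track the element's position through each out-shuffle:
9 → 17 → 4 → 7 → 13 → 25 → 20 → 10 → 19 → 8 → 15

15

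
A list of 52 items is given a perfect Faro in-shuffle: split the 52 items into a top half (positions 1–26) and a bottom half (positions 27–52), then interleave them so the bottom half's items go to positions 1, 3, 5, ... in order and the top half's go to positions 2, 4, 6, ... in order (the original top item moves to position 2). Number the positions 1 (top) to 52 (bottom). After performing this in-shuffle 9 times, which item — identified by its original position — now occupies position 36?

51

Work backwards from position 36, undoing one in-shuffle at a time:
36 ← 18 ← 9 ← 31 ← 42 ← 21 ← 37 ← 45 ← 49 ← 51
So the item now at position 36 started at position 51.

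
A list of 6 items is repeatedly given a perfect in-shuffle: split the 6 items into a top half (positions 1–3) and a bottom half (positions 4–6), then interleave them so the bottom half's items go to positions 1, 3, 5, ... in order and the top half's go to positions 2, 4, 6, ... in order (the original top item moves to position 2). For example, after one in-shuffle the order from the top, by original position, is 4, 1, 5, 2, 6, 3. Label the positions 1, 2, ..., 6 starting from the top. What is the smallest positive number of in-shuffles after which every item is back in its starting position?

The in-shuffle permutes the 6 positions with cycle lengths [3, 3].
Every item is home exactly when every cycle has completed a whole number of laps, i.e. after lcm(3) = 3 in-shuffles.

3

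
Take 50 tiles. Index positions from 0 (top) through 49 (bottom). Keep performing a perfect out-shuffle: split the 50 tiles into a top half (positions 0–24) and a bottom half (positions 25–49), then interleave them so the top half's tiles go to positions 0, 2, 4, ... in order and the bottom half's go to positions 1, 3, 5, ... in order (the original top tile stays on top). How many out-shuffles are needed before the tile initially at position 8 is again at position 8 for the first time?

21

Follow position 8 under repeated out-shuffles:
8 → 16 → 32 → 15 → 30 → 11 → 22 → 44 → ... → 8 (length 21)
It first returns after 21 out-shuffles.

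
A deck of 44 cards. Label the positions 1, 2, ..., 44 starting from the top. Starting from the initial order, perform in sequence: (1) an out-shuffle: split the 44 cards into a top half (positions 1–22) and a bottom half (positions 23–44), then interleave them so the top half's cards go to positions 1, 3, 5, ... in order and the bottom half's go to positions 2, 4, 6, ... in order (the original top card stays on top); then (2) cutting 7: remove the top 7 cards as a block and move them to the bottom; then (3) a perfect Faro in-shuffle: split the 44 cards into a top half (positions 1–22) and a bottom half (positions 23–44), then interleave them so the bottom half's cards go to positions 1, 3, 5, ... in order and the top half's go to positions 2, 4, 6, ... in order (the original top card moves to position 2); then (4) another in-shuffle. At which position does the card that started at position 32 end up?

7

Track the card from position 32 forward through each operation:
  after op 1 (out-shuffle): 32 → 20
  after op 2 (cut 7): 20 → 13
  after op 3 (in-shuffle): 13 → 26
  after op 4 (in-shuffle): 26 → 7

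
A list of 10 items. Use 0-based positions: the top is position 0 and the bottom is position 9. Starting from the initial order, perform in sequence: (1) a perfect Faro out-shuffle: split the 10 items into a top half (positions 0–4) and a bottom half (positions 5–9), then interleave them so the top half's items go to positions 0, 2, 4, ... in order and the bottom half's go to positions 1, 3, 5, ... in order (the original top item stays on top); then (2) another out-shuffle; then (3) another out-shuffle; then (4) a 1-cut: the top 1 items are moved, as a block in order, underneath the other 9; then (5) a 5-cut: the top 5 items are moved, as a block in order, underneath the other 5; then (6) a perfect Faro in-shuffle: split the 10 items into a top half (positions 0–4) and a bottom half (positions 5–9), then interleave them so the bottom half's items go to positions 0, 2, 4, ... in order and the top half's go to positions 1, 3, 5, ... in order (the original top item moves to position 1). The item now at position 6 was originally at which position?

5

Undo the operations in reverse order, starting from position 6:
  undo op 6 (in-shuffle, from bottom half): 6 ← 8
  undo op 5 (cut 5): 8 ← 3
  undo op 4 (cut 1): 3 ← 4
  undo op 3 (out-shuffle, from top half): 4 ← 2
  undo op 2 (out-shuffle, from top half): 2 ← 1
  undo op 1 (out-shuffle, from bottom half): 1 ← 5
So the item at position 6 came from original position 5.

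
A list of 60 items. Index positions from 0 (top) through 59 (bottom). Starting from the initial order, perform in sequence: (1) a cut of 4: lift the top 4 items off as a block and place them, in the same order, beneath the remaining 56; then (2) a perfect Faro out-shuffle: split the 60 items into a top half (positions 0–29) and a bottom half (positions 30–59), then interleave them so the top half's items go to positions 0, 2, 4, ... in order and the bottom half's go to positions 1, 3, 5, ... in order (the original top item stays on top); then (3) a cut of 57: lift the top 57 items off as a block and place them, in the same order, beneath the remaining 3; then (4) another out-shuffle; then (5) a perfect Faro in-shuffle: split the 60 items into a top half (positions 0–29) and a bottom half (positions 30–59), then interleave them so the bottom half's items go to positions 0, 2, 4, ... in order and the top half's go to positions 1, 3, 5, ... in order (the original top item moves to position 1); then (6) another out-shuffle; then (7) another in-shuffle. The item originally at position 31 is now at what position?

Track the item from position 31 forward through each operation:
  after op 1 (cut 4): 31 → 27
  after op 2 (out-shuffle): 27 → 54
  after op 3 (cut 57): 54 → 57
  after op 4 (out-shuffle): 57 → 55
  after op 5 (in-shuffle): 55 → 50
  after op 6 (out-shuffle): 50 → 41
  after op 7 (in-shuffle): 41 → 22

22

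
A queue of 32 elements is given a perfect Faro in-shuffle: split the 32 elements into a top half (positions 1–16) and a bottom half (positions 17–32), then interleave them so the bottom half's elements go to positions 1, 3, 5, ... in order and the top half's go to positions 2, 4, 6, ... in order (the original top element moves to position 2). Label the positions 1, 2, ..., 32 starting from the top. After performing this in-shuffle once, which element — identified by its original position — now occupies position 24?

12

Work backwards from position 24, undoing one in-shuffle at a time:
24 ← 12
So the element now at position 24 started at position 12.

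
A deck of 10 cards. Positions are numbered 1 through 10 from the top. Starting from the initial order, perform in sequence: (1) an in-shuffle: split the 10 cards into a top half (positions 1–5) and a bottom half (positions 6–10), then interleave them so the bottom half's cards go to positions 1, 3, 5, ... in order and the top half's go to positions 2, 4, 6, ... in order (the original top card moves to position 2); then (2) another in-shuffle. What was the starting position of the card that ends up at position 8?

Undo the operations in reverse order, starting from position 8:
  undo op 2 (in-shuffle, from top half): 8 ← 4
  undo op 1 (in-shuffle, from top half): 4 ← 2
So the card at position 8 came from original position 2.

2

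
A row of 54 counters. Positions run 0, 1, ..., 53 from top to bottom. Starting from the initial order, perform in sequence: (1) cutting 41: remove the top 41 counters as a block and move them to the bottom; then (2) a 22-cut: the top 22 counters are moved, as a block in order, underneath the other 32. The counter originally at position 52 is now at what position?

Track the counter from position 52 forward through each operation:
  after op 1 (cut 41): 52 → 11
  after op 2 (cut 22): 11 → 43

43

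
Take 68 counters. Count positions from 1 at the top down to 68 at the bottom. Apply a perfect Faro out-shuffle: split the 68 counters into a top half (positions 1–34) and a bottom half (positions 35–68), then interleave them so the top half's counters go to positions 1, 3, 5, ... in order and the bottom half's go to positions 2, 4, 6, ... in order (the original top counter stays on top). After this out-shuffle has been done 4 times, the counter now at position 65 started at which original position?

5

Work backwards from position 65, undoing one out-shuffle at a time:
65 ← 33 ← 17 ← 9 ← 5
So the counter now at position 65 started at position 5.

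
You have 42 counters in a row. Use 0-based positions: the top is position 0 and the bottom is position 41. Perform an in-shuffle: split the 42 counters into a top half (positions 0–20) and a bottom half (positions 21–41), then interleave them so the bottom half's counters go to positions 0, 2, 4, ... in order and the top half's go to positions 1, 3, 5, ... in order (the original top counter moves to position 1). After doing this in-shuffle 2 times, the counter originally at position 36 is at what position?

Track the counter's position through each in-shuffle:
36 → 30 → 18

18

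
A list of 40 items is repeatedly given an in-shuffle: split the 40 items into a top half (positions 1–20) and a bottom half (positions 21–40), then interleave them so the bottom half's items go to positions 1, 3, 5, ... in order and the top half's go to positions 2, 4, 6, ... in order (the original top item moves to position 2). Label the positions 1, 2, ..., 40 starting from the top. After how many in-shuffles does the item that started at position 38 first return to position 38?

20

Follow position 38 under repeated in-shuffles:
38 → 35 → 29 → 17 → 34 → 27 → 13 → 26 → 11 → 22 → 3 → 6 → 12 → 24 → 7 → 14 → 28 → 15 → 30 → 19 → 38
It first returns after 20 in-shuffles.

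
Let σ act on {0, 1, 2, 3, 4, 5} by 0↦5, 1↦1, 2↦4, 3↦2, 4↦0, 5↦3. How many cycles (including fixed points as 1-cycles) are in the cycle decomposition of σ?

2

Cycle decomposition: (0 5 3 2 4) (1).
2 cycles.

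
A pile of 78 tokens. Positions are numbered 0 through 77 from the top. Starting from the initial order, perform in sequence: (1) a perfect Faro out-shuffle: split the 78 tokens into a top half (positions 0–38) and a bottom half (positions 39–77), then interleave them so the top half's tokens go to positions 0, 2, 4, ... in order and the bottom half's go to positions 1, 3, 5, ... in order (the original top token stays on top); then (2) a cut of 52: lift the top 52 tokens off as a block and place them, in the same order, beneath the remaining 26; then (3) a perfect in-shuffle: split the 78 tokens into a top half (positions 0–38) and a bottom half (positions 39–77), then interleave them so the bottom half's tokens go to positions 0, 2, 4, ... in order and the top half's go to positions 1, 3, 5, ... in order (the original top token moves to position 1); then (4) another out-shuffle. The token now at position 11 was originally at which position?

Undo the operations in reverse order, starting from position 11:
  undo op 4 (out-shuffle, from bottom half): 11 ← 44
  undo op 3 (in-shuffle, from bottom half): 44 ← 61
  undo op 2 (cut 52): 61 ← 35
  undo op 1 (out-shuffle, from bottom half): 35 ← 56
So the token at position 11 came from original position 56.

56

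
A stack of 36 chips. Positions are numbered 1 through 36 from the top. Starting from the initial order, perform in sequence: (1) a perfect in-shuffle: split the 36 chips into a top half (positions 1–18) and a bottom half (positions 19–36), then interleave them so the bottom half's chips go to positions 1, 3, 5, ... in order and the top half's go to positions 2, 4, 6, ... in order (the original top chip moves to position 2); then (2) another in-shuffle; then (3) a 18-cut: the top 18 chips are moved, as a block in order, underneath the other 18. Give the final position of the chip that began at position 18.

17

Track the chip from position 18 forward through each operation:
  after op 1 (in-shuffle): 18 → 36
  after op 2 (in-shuffle): 36 → 35
  after op 3 (cut 18): 35 → 17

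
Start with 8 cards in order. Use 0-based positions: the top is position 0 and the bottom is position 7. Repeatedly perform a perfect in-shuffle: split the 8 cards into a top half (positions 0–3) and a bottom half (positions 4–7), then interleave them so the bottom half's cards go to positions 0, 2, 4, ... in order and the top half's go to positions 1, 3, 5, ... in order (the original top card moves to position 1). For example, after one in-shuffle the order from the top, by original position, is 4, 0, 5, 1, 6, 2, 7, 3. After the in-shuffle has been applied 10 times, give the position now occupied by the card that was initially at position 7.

1

Track the card's position through each in-shuffle:
7 → 6 → 4 → 0 → 1 → 3 → 7 → 6 → 4 → 0 → 1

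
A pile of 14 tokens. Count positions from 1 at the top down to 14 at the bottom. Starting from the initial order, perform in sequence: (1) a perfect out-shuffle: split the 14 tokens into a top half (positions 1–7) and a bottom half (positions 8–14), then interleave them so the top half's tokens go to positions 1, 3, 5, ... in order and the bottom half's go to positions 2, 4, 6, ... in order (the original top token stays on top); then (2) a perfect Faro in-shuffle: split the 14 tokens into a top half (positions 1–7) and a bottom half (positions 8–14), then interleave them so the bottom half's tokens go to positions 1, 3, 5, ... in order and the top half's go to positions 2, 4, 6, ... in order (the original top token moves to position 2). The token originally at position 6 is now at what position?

Track the token from position 6 forward through each operation:
  after op 1 (out-shuffle): 6 → 11
  after op 2 (in-shuffle): 11 → 7

7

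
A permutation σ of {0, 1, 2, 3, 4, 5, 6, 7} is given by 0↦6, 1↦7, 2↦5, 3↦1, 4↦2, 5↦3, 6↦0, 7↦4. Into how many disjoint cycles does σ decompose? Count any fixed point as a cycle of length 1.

Cycle decomposition: (0 6) (1 7 4 2 5 3).
2 cycles.

2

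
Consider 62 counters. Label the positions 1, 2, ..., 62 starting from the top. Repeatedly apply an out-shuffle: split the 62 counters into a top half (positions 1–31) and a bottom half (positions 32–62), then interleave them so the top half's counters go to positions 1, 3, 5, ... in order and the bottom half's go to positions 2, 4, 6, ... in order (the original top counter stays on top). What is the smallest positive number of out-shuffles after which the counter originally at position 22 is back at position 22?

Follow position 22 under repeated out-shuffles:
22 → 43 → 24 → 47 → 32 → 2 → 3 → 5 → ... → 22 (length 60)
It first returns after 60 out-shuffles.

60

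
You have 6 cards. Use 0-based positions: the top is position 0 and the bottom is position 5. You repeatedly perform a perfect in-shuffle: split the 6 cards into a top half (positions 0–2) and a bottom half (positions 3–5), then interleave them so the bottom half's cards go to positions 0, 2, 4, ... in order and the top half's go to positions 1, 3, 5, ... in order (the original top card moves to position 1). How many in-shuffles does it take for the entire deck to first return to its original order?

3

The in-shuffle permutes the 6 positions with cycle lengths [3, 3].
Every card is home exactly when every cycle has completed a whole number of laps, i.e. after lcm(3) = 3 in-shuffles.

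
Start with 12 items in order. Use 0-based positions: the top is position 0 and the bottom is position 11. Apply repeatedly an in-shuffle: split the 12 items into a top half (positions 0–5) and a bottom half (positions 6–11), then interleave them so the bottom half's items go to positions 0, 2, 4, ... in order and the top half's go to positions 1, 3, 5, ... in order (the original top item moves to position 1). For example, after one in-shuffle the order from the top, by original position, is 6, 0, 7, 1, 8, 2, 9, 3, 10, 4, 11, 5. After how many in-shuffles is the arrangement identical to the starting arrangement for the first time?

The in-shuffle permutes the 12 positions with cycle lengths [12].
Every item is home exactly when every cycle has completed a whole number of laps, i.e. after lcm(12) = 12 in-shuffles.

12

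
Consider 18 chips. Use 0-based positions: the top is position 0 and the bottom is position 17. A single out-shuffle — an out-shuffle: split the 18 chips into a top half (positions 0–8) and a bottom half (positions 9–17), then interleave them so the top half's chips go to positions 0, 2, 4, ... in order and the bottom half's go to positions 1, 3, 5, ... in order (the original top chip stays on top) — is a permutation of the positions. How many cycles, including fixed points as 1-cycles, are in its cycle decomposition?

Trace each unvisited position around until it returns:
(0) (1 2 4 8 16 15 13 9) (3 6 12 7 14 11 5 10) (17)
4 cycles in total.

4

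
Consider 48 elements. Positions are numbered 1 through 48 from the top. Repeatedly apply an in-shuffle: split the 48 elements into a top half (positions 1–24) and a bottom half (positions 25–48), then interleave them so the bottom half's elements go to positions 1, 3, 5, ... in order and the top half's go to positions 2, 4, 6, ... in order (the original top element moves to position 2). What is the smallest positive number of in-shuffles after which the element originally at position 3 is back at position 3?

Follow position 3 under repeated in-shuffles:
3 → 6 → 12 → 24 → 48 → 47 → 45 → 41 → ... → 3 (length 21)
It first returns after 21 in-shuffles.

21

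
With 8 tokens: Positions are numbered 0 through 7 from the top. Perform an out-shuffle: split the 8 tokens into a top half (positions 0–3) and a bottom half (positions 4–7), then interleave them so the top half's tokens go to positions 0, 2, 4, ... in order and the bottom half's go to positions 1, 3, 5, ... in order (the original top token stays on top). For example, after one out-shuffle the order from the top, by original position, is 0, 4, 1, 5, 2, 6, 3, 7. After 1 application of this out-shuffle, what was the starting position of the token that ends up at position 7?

7

Work backwards from position 7, undoing one out-shuffle at a time:
7 ← 7
So the token now at position 7 started at position 7.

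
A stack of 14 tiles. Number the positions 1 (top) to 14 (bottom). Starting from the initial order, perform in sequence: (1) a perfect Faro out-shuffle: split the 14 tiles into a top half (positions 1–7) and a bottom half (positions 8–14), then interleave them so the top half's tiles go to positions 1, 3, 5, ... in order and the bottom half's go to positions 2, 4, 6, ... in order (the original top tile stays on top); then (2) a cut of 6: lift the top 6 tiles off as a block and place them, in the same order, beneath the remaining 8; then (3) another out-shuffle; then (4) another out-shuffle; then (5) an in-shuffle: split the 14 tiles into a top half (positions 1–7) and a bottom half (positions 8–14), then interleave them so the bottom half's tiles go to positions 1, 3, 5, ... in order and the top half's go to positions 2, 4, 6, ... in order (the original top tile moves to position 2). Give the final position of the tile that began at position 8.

7

Track the tile from position 8 forward through each operation:
  after op 1 (out-shuffle): 8 → 2
  after op 2 (cut 6): 2 → 10
  after op 3 (out-shuffle): 10 → 6
  after op 4 (out-shuffle): 6 → 11
  after op 5 (in-shuffle): 11 → 7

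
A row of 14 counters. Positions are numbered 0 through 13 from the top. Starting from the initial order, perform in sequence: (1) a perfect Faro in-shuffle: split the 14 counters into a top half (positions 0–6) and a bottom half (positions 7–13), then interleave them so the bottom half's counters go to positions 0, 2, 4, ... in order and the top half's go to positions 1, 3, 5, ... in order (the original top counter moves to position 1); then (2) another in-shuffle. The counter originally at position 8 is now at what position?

5

Track the counter from position 8 forward through each operation:
  after op 1 (in-shuffle): 8 → 2
  after op 2 (in-shuffle): 2 → 5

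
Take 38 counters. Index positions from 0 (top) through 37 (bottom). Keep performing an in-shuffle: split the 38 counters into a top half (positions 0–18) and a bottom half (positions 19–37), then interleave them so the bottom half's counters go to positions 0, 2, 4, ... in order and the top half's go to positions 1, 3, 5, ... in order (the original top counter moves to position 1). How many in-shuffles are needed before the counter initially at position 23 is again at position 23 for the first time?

Follow position 23 under repeated in-shuffles:
23 → 8 → 17 → 35 → 32 → 26 → 14 → 29 → 20 → 2 → 5 → 11 → 23
It first returns after 12 in-shuffles.

12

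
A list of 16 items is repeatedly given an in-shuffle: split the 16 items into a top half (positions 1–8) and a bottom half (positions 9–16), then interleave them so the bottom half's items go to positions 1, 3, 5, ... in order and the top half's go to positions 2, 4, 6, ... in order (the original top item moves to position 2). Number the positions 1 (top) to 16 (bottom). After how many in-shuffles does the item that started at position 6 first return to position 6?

8

Follow position 6 under repeated in-shuffles:
6 → 12 → 7 → 14 → 11 → 5 → 10 → 3 → 6
It first returns after 8 in-shuffles.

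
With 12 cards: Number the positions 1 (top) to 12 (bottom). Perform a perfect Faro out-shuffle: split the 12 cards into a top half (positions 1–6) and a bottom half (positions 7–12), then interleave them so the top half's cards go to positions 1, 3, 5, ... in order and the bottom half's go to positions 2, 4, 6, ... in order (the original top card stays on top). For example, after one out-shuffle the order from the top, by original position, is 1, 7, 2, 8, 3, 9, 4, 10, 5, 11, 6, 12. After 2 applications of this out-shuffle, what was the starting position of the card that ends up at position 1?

Work backwards from position 1, undoing one out-shuffle at a time:
1 ← 1 ← 1
So the card now at position 1 started at position 1.

1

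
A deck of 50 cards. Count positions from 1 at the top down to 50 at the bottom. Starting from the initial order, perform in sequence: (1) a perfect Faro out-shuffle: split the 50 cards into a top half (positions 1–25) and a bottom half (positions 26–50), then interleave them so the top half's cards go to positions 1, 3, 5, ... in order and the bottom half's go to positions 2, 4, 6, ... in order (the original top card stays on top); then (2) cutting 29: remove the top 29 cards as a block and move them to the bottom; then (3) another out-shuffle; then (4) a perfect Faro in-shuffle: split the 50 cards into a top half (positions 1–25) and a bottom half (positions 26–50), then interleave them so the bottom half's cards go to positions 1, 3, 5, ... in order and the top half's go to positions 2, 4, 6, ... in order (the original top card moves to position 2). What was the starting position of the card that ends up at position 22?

Undo the operations in reverse order, starting from position 22:
  undo op 4 (in-shuffle, from top half): 22 ← 11
  undo op 3 (out-shuffle, from top half): 11 ← 6
  undo op 2 (cut 29): 6 ← 35
  undo op 1 (out-shuffle, from top half): 35 ← 18
So the card at position 22 came from original position 18.

18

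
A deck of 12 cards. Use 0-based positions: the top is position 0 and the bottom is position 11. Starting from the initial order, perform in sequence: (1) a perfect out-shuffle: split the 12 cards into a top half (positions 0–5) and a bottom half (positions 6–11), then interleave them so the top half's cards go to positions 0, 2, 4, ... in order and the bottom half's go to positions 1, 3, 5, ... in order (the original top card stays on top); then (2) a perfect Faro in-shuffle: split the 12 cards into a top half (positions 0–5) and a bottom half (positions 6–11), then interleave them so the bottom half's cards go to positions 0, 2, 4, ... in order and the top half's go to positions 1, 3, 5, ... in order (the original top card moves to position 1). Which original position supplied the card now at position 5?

Undo the operations in reverse order, starting from position 5:
  undo op 2 (in-shuffle, from top half): 5 ← 2
  undo op 1 (out-shuffle, from top half): 2 ← 1
So the card at position 5 came from original position 1.

1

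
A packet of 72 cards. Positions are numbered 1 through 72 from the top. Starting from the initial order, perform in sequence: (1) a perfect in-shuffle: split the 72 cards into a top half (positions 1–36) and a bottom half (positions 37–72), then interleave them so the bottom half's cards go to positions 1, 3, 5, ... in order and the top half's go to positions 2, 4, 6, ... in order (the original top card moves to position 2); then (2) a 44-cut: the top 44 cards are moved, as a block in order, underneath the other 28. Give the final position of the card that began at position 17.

62

Track the card from position 17 forward through each operation:
  after op 1 (in-shuffle): 17 → 34
  after op 2 (cut 44): 34 → 62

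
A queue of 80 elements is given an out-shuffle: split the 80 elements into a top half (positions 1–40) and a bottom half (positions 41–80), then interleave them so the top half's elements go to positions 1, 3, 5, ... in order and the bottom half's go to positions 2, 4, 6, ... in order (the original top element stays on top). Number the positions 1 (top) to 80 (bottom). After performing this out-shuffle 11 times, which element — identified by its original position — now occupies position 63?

Work backwards from position 63, undoing one out-shuffle at a time:
63 ← 32 ← 56 ← 68 ← 74 ← 77 ← 39 ← 20 ← 50 ← 65 ← 33 ← 17
So the element now at position 63 started at position 17.

17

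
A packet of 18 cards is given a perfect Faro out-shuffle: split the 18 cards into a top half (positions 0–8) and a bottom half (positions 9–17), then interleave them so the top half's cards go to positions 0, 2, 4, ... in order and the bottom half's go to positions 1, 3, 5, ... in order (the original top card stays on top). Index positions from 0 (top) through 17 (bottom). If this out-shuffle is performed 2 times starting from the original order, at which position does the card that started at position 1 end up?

Track the card's position through each out-shuffle:
1 → 2 → 4

4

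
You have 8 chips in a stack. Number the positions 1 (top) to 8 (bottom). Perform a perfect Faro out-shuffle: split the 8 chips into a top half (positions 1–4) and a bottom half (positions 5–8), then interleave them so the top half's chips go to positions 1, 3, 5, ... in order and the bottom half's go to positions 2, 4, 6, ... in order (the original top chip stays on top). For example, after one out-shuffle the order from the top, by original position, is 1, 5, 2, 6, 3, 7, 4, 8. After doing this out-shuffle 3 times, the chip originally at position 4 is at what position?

4

Track the chip's position through each out-shuffle:
4 → 7 → 6 → 4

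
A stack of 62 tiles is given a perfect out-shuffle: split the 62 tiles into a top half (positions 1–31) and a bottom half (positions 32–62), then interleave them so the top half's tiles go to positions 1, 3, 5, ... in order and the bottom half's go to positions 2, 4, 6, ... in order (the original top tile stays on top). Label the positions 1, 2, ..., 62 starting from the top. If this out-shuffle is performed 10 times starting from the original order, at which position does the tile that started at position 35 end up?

47

Track the tile's position through each out-shuffle:
35 → 8 → 15 → 29 → 57 → 52 → 42 → 22 → 43 → 24 → 47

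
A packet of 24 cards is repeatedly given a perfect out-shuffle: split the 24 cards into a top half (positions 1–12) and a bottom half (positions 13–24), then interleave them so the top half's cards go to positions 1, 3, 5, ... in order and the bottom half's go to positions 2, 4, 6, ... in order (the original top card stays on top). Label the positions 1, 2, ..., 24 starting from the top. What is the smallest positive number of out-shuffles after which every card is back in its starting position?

The out-shuffle permutes the 24 positions with cycle lengths [1, 1, 11, 11].
Every card is home exactly when every cycle has completed a whole number of laps, i.e. after lcm(1, 11) = 11 out-shuffles.

11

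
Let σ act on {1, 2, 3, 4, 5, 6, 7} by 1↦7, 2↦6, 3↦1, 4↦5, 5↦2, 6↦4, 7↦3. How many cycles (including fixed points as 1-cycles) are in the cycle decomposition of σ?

2

Cycle decomposition: (1 7 3) (2 6 4 5).
2 cycles.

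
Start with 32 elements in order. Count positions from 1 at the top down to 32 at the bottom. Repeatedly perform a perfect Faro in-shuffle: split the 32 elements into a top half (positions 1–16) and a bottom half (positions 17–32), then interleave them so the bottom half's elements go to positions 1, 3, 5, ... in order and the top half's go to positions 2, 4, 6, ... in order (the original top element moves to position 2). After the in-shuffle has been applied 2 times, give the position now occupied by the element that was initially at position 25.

Track the element's position through each in-shuffle:
25 → 17 → 1

1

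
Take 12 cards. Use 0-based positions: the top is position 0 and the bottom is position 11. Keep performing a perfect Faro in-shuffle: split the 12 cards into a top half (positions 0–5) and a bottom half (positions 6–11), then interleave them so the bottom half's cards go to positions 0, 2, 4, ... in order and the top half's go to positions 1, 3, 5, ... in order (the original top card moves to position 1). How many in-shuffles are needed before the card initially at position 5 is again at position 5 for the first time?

12

Follow position 5 under repeated in-shuffles:
5 → 11 → 10 → 8 → 4 → 9 → 6 → 0 → 1 → 3 → 7 → 2 → 5
It first returns after 12 in-shuffles.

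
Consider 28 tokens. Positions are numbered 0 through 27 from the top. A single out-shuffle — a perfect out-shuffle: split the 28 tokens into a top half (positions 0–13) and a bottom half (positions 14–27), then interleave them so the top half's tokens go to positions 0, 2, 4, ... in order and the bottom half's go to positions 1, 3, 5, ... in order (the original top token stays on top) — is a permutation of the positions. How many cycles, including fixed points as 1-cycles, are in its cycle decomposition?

Trace each unvisited position around until it returns:
(0) (1 2 4 8 16 5 ... len 18) (3 6 12 24 21 15) (9 18) (27)
5 cycles in total.

5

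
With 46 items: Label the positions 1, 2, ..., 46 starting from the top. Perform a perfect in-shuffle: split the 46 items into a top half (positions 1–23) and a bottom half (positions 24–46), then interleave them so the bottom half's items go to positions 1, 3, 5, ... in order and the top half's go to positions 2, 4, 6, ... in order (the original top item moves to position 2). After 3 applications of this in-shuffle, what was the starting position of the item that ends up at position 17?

8

Work backwards from position 17, undoing one in-shuffle at a time:
17 ← 32 ← 16 ← 8
So the item now at position 17 started at position 8.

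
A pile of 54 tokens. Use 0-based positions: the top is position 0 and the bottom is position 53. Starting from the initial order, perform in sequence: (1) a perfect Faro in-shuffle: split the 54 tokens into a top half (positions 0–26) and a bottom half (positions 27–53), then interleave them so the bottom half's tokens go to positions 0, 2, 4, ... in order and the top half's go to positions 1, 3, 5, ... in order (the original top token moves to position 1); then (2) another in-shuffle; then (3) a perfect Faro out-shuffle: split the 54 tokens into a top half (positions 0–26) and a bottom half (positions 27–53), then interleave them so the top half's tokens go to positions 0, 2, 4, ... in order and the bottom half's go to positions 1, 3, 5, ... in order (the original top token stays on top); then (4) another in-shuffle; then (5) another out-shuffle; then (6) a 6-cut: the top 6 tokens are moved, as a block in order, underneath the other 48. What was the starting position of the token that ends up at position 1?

32

Undo the operations in reverse order, starting from position 1:
  undo op 6 (cut 6): 1 ← 7
  undo op 5 (out-shuffle, from bottom half): 7 ← 30
  undo op 4 (in-shuffle, from bottom half): 30 ← 42
  undo op 3 (out-shuffle, from top half): 42 ← 21
  undo op 2 (in-shuffle, from top half): 21 ← 10
  undo op 1 (in-shuffle, from bottom half): 10 ← 32
So the token at position 1 came from original position 32.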